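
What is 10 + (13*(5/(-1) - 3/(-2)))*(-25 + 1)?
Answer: 1102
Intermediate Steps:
10 + (13*(5/(-1) - 3/(-2)))*(-25 + 1) = 10 + (13*(5*(-1) - 3*(-½)))*(-24) = 10 + (13*(-5 + 3/2))*(-24) = 10 + (13*(-7/2))*(-24) = 10 - 91/2*(-24) = 10 + 1092 = 1102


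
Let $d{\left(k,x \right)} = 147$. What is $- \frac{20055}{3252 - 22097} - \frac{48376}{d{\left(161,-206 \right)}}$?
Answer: $- \frac{181739527}{554043} \approx -328.02$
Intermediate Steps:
$- \frac{20055}{3252 - 22097} - \frac{48376}{d{\left(161,-206 \right)}} = - \frac{20055}{3252 - 22097} - \frac{48376}{147} = - \frac{20055}{-18845} - \frac{48376}{147} = \left(-20055\right) \left(- \frac{1}{18845}\right) - \frac{48376}{147} = \frac{4011}{3769} - \frac{48376}{147} = - \frac{181739527}{554043}$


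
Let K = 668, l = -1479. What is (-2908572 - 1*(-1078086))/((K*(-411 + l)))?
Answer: 43583/30060 ≈ 1.4499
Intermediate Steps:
(-2908572 - 1*(-1078086))/((K*(-411 + l))) = (-2908572 - 1*(-1078086))/((668*(-411 - 1479))) = (-2908572 + 1078086)/((668*(-1890))) = -1830486/(-1262520) = -1830486*(-1/1262520) = 43583/30060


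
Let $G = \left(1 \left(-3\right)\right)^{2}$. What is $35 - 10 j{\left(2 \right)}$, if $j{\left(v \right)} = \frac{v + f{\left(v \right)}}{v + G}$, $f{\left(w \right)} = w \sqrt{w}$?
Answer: $\frac{365}{11} - \frac{20 \sqrt{2}}{11} \approx 30.611$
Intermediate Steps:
$G = 9$ ($G = \left(-3\right)^{2} = 9$)
$f{\left(w \right)} = w^{\frac{3}{2}}$
$j{\left(v \right)} = \frac{v + v^{\frac{3}{2}}}{9 + v}$ ($j{\left(v \right)} = \frac{v + v^{\frac{3}{2}}}{v + 9} = \frac{v + v^{\frac{3}{2}}}{9 + v}$)
$35 - 10 j{\left(2 \right)} = 35 - 10 \frac{2 + 2^{\frac{3}{2}}}{9 + 2} = 35 - 10 \frac{2 + 2 \sqrt{2}}{11} = 35 - 10 \left(\frac{2}{11} + \frac{2 \sqrt{2}}{11}\right) = 35 - \left(\frac{20}{11} + \frac{20 \sqrt{2}}{11}\right) = \frac{365}{11} - \frac{20 \sqrt{2}}{11}$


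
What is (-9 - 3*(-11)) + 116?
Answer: 140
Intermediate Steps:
(-9 - 3*(-11)) + 116 = (-9 + 33) + 116 = 24 + 116 = 140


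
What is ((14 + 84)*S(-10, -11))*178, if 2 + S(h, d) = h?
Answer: -209328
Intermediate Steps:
S(h, d) = -2 + h
((14 + 84)*S(-10, -11))*178 = ((14 + 84)*(-2 - 10))*178 = (98*(-12))*178 = -1176*178 = -209328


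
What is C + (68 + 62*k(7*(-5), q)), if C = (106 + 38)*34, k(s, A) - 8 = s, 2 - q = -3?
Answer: 3290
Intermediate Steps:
q = 5 (q = 2 - 1*(-3) = 2 + 3 = 5)
k(s, A) = 8 + s
C = 4896 (C = 144*34 = 4896)
C + (68 + 62*k(7*(-5), q)) = 4896 + (68 + 62*(8 + 7*(-5))) = 4896 + (68 + 62*(8 - 35)) = 4896 + (68 + 62*(-27)) = 4896 + (68 - 1674) = 4896 - 1606 = 3290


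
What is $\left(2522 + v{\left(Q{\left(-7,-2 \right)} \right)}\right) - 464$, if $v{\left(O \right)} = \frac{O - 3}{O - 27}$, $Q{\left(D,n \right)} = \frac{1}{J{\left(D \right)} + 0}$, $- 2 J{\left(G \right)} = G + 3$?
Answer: $\frac{109079}{53} \approx 2058.1$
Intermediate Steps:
$J{\left(G \right)} = - \frac{3}{2} - \frac{G}{2}$ ($J{\left(G \right)} = - \frac{G + 3}{2} = - \frac{3 + G}{2} = - \frac{3}{2} - \frac{G}{2}$)
$Q{\left(D,n \right)} = \frac{1}{- \frac{3}{2} - \frac{D}{2}}$ ($Q{\left(D,n \right)} = \frac{1}{\left(- \frac{3}{2} - \frac{D}{2}\right) + 0} = \frac{1}{- \frac{3}{2} - \frac{D}{2}}$)
$v{\left(O \right)} = \frac{-3 + O}{-27 + O}$
$\left(2522 + v{\left(Q{\left(-7,-2 \right)} \right)}\right) - 464 = \left(2522 + \frac{-3 - \frac{2}{3 - 7}}{-27 - \frac{2}{3 - 7}}\right) - 464 = \left(2522 + \frac{-3 - \frac{2}{-4}}{-27 - \frac{2}{-4}}\right) - 464 = \left(2522 + \frac{-3 - - \frac{1}{2}}{-27 - - \frac{1}{2}}\right) - 464 = \left(2522 + \frac{-3 + \frac{1}{2}}{-27 + \frac{1}{2}}\right) - 464 = \left(2522 + \frac{1}{- \frac{53}{2}} \left(- \frac{5}{2}\right)\right) - 464 = \left(2522 - - \frac{5}{53}\right) - 464 = \left(2522 + \frac{5}{53}\right) - 464 = \frac{133671}{53} - 464 = \frac{109079}{53}$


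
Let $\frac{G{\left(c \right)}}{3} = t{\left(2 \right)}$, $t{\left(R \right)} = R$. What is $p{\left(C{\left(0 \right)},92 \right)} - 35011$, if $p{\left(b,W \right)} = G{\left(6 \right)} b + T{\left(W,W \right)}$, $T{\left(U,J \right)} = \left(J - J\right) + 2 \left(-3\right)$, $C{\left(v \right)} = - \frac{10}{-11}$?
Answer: $- \frac{385127}{11} \approx -35012.0$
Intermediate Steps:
$C{\left(v \right)} = \frac{10}{11}$ ($C{\left(v \right)} = \left(-10\right) \left(- \frac{1}{11}\right) = \frac{10}{11}$)
$G{\left(c \right)} = 6$ ($G{\left(c \right)} = 3 \cdot 2 = 6$)
$T{\left(U,J \right)} = -6$ ($T{\left(U,J \right)} = 0 - 6 = -6$)
$p{\left(b,W \right)} = -6 + 6 b$ ($p{\left(b,W \right)} = 6 b - 6 = -6 + 6 b$)
$p{\left(C{\left(0 \right)},92 \right)} - 35011 = \left(-6 + 6 \cdot \frac{10}{11}\right) - 35011 = \left(-6 + \frac{60}{11}\right) - 35011 = - \frac{6}{11} - 35011 = - \frac{385127}{11}$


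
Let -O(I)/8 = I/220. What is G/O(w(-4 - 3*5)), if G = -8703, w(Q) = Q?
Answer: -478665/38 ≈ -12596.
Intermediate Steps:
O(I) = -2*I/55 (O(I) = -8*I/220 = -2*I/55)
G/O(w(-4 - 3*5)) = -8703*(-55/(2*(-4 - 3*5))) = -8703*(-55/(2*(-4 - 15))) = -8703/((-2/55*(-19))) = -8703/38/55 = -8703*55/38 = -478665/38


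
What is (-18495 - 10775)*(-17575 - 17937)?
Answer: 1039436240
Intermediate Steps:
(-18495 - 10775)*(-17575 - 17937) = -29270*(-35512) = 1039436240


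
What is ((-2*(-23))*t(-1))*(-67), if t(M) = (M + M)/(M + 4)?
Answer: 6164/3 ≈ 2054.7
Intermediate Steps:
t(M) = 2*M/(4 + M) (t(M) = (2*M)/(4 + M) = 2*M/(4 + M))
((-2*(-23))*t(-1))*(-67) = ((-2*(-23))*(2*(-1)/(4 - 1)))*(-67) = (46*(2*(-1)/3))*(-67) = (46*(2*(-1)*(⅓)))*(-67) = (46*(-⅔))*(-67) = -92/3*(-67) = 6164/3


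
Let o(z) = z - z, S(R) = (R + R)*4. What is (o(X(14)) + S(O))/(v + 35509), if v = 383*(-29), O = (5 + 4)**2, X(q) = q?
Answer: 108/4067 ≈ 0.026555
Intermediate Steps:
O = 81 (O = 9**2 = 81)
S(R) = 8*R (S(R) = (2*R)*4 = 8*R)
o(z) = 0
v = -11107
(o(X(14)) + S(O))/(v + 35509) = (0 + 8*81)/(-11107 + 35509) = (0 + 648)/24402 = 648*(1/24402) = 108/4067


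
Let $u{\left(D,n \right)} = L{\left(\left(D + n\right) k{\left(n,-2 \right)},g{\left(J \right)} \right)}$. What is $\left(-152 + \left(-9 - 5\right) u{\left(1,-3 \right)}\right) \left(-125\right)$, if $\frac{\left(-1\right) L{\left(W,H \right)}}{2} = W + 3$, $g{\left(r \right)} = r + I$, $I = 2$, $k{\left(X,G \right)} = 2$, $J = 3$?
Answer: $22500$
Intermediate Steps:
$g{\left(r \right)} = 2 + r$ ($g{\left(r \right)} = r + 2 = 2 + r$)
$L{\left(W,H \right)} = -6 - 2 W$ ($L{\left(W,H \right)} = - 2 \left(W + 3\right) = - 2 \left(3 + W\right) = -6 - 2 W$)
$u{\left(D,n \right)} = -6 - 4 D - 4 n$ ($u{\left(D,n \right)} = -6 - 2 \left(D + n\right) 2 = -6 - 2 \left(2 D + 2 n\right) = -6 - \left(4 D + 4 n\right) = -6 - 4 D - 4 n$)
$\left(-152 + \left(-9 - 5\right) u{\left(1,-3 \right)}\right) \left(-125\right) = \left(-152 + \left(-9 - 5\right) \left(-6 - 4 - -12\right)\right) \left(-125\right) = \left(-152 + \left(-9 - 5\right) \left(-6 - 4 + 12\right)\right) \left(-125\right) = \left(-152 - 28\right) \left(-125\right) = \left(-180\right) \left(-125\right) = 22500$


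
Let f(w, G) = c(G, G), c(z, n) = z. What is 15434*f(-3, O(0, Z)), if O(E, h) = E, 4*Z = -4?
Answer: 0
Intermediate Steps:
Z = -1 (Z = (¼)*(-4) = -1)
f(w, G) = G
15434*f(-3, O(0, Z)) = 15434*0 = 0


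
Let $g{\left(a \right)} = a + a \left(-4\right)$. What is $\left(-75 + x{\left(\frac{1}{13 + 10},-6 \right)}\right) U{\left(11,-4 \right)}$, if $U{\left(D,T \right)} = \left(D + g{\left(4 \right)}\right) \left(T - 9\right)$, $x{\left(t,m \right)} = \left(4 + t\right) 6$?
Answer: $- \frac{15171}{23} \approx -659.61$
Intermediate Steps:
$x{\left(t,m \right)} = 24 + 6 t$
$g{\left(a \right)} = - 3 a$ ($g{\left(a \right)} = a - 4 a = - 3 a$)
$U{\left(D,T \right)} = \left(-12 + D\right) \left(-9 + T\right)$ ($U{\left(D,T \right)} = \left(D - 12\right) \left(T - 9\right) = \left(D - 12\right) \left(-9 + T\right) = \left(-12 + D\right) \left(-9 + T\right)$)
$\left(-75 + x{\left(\frac{1}{13 + 10},-6 \right)}\right) U{\left(11,-4 \right)} = \left(-75 + \left(24 + \frac{6}{13 + 10}\right)\right) \left(108 - -48 - 99 + 11 \left(-4\right)\right) = \left(-75 + \left(24 + \frac{6}{23}\right)\right) \left(108 + 48 - 99 - 44\right) = \left(-75 + \left(24 + 6 \cdot \frac{1}{23}\right)\right) 13 = \left(-75 + \left(24 + \frac{6}{23}\right)\right) 13 = \left(-75 + \frac{558}{23}\right) 13 = \left(- \frac{1167}{23}\right) 13 = - \frac{15171}{23}$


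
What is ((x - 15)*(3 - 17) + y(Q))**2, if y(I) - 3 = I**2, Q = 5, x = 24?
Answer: 9604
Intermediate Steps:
y(I) = 3 + I**2
((x - 15)*(3 - 17) + y(Q))**2 = ((24 - 15)*(3 - 17) + (3 + 5**2))**2 = (9*(-14) + (3 + 25))**2 = (-126 + 28)**2 = (-98)**2 = 9604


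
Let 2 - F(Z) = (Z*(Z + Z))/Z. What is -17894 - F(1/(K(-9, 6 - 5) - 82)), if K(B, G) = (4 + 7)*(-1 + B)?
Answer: -1718017/96 ≈ -17896.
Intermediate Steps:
K(B, G) = -11 + 11*B (K(B, G) = 11*(-1 + B) = -11 + 11*B)
F(Z) = 2 - 2*Z (F(Z) = 2 - Z*(Z + Z)/Z = 2 - Z*(2*Z)/Z = 2 - 2*Z**2/Z = 2 - 2*Z)
-17894 - F(1/(K(-9, 6 - 5) - 82)) = -17894 - (2 - 2/((-11 + 11*(-9)) - 82)) = -17894 - (2 - 2/((-11 - 99) - 82)) = -17894 - (2 - 2/(-110 - 82)) = -17894 - (2 - 2/(-192)) = -17894 - (2 - 2*(-1/192)) = -17894 - (2 + 1/96) = -17894 - 1*193/96 = -17894 - 193/96 = -1718017/96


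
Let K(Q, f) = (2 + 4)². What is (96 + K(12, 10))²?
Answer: 17424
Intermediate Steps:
K(Q, f) = 36 (K(Q, f) = 6² = 36)
(96 + K(12, 10))² = (96 + 36)² = 132² = 17424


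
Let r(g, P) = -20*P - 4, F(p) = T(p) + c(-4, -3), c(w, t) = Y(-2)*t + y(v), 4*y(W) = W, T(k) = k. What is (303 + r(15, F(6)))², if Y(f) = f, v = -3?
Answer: 5476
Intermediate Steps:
y(W) = W/4
c(w, t) = -¾ - 2*t (c(w, t) = -2*t + (¼)*(-3) = -2*t - ¾ = -¾ - 2*t)
F(p) = 21/4 + p (F(p) = p + (-¾ - 2*(-3)) = p + (-¾ + 6) = p + 21/4 = 21/4 + p)
r(g, P) = -4 - 20*P
(303 + r(15, F(6)))² = (303 + (-4 - 20*(21/4 + 6)))² = (303 + (-4 - 20*45/4))² = (303 + (-4 - 225))² = (303 - 229)² = 74² = 5476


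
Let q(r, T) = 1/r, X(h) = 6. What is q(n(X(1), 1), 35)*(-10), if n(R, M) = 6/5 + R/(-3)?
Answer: 25/2 ≈ 12.500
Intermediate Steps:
n(R, M) = 6/5 - R/3 (n(R, M) = 6*(⅕) + R*(-⅓) = 6/5 - R/3)
q(n(X(1), 1), 35)*(-10) = -10/(6/5 - ⅓*6) = -10/(6/5 - 2) = -10/(-⅘) = -5/4*(-10) = 25/2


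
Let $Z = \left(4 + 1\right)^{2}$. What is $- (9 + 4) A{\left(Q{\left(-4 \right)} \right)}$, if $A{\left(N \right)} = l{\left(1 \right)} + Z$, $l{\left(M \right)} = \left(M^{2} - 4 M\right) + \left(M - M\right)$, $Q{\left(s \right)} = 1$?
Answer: $-286$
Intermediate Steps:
$l{\left(M \right)} = M^{2} - 4 M$ ($l{\left(M \right)} = \left(M^{2} - 4 M\right) + 0 = M^{2} - 4 M$)
$Z = 25$ ($Z = 5^{2} = 25$)
$A{\left(N \right)} = 22$ ($A{\left(N \right)} = 1 \left(-4 + 1\right) + 25 = 1 \left(-3\right) + 25 = -3 + 25 = 22$)
$- (9 + 4) A{\left(Q{\left(-4 \right)} \right)} = - (9 + 4) 22 = \left(-1\right) 13 \cdot 22 = \left(-13\right) 22 = -286$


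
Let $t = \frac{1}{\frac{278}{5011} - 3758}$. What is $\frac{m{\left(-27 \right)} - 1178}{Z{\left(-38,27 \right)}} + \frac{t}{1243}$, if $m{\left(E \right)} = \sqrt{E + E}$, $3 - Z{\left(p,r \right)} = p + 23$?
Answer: $- \frac{510619537397}{7802335860} + \frac{i \sqrt{6}}{6} \approx -65.444 + 0.40825 i$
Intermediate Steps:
$Z{\left(p,r \right)} = -20 - p$ ($Z{\left(p,r \right)} = 3 - \left(p + 23\right) = 3 - \left(23 + p\right) = -20 - p$)
$m{\left(E \right)} = \sqrt{2} \sqrt{E}$ ($m{\left(E \right)} = \sqrt{2 E} = \sqrt{2} \sqrt{E}$)
$t = - \frac{5011}{18831060}$ ($t = \frac{1}{278 \cdot \frac{1}{5011} - 3758} = \frac{1}{\frac{278}{5011} - 3758} = \frac{1}{- \frac{18831060}{5011}} = - \frac{5011}{18831060} \approx -0.0002661$)
$\frac{m{\left(-27 \right)} - 1178}{Z{\left(-38,27 \right)}} + \frac{t}{1243} = \frac{\sqrt{2} \sqrt{-27} - 1178}{-20 - -38} - \frac{5011}{18831060 \cdot 1243} = \frac{\sqrt{2} \cdot 3 i \sqrt{3} - 1178}{-20 + 38} - \frac{5011}{23407007580} = \frac{3 i \sqrt{6} - 1178}{18} - \frac{5011}{23407007580} = \left(-1178 + 3 i \sqrt{6}\right) \frac{1}{18} - \frac{5011}{23407007580} = \left(- \frac{589}{9} + \frac{i \sqrt{6}}{6}\right) - \frac{5011}{23407007580} = - \frac{510619537397}{7802335860} + \frac{i \sqrt{6}}{6}$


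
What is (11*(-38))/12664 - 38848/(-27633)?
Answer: 240210239/174972156 ≈ 1.3728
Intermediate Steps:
(11*(-38))/12664 - 38848/(-27633) = -418*1/12664 - 38848*(-1/27633) = -209/6332 + 38848/27633 = 240210239/174972156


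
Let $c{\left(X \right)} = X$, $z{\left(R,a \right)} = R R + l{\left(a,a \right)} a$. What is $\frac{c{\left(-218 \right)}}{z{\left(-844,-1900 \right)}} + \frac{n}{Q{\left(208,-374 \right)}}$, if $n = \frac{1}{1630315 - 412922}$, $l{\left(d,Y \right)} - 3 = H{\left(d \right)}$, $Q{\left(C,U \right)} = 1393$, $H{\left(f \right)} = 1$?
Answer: $- \frac{184844948573}{597555678917232} \approx -0.00030934$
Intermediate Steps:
$l{\left(d,Y \right)} = 4$ ($l{\left(d,Y \right)} = 3 + 1 = 4$)
$z{\left(R,a \right)} = R^{2} + 4 a$ ($z{\left(R,a \right)} = R R + 4 a = R^{2} + 4 a$)
$n = \frac{1}{1217393} \approx 8.2143 \cdot 10^{-7}$
$\frac{c{\left(-218 \right)}}{z{\left(-844,-1900 \right)}} + \frac{n}{Q{\left(208,-374 \right)}} = - \frac{218}{\left(-844\right)^{2} + 4 \left(-1900\right)} + \frac{1}{1217393 \cdot 1393} = - \frac{218}{712336 - 7600} + \frac{1}{1217393} \cdot \frac{1}{1393} = - \frac{218}{704736} + \frac{1}{1695828449} = \left(-218\right) \frac{1}{704736} + \frac{1}{1695828449} = - \frac{109}{352368} + \frac{1}{1695828449} = - \frac{184844948573}{597555678917232}$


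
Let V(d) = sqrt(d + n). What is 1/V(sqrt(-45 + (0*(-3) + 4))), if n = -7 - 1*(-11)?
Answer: 1/sqrt(4 + I*sqrt(41)) ≈ 0.3183 - 0.17646*I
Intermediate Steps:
n = 4 (n = -7 + 11 = 4)
V(d) = sqrt(4 + d) (V(d) = sqrt(d + 4) = sqrt(4 + d))
1/V(sqrt(-45 + (0*(-3) + 4))) = 1/(sqrt(4 + sqrt(-45 + (0*(-3) + 4)))) = 1/(sqrt(4 + sqrt(-45 + (0 + 4)))) = 1/(sqrt(4 + sqrt(-45 + 4))) = 1/(sqrt(4 + sqrt(-41))) = 1/(sqrt(4 + I*sqrt(41))) = 1/sqrt(4 + I*sqrt(41))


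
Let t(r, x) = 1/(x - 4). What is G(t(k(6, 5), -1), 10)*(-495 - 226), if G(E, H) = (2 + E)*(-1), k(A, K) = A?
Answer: 6489/5 ≈ 1297.8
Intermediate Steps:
t(r, x) = 1/(-4 + x)
G(E, H) = -2 - E
G(t(k(6, 5), -1), 10)*(-495 - 226) = (-2 - 1/(-4 - 1))*(-495 - 226) = (-2 - 1/(-5))*(-721) = (-2 - 1*(-1/5))*(-721) = (-2 + 1/5)*(-721) = -9/5*(-721) = 6489/5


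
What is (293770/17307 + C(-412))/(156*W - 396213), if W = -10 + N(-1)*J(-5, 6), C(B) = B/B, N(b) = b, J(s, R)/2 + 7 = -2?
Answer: -311077/6835659255 ≈ -4.5508e-5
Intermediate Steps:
J(s, R) = -18 (J(s, R) = -14 + 2*(-2) = -14 - 4 = -18)
C(B) = 1
W = 8 (W = -10 - 1*(-18) = -10 + 18 = 8)
(293770/17307 + C(-412))/(156*W - 396213) = (293770/17307 + 1)/(156*8 - 396213) = (293770*(1/17307) + 1)/(1248 - 396213) = (293770/17307 + 1)/(-394965) = (311077/17307)*(-1/394965) = -311077/6835659255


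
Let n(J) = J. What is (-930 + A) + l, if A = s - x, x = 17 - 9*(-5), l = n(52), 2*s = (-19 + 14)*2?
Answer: -945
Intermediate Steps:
s = -5 (s = ((-19 + 14)*2)/2 = (-5*2)/2 = (½)*(-10) = -5)
l = 52
x = 62 (x = 17 + 45 = 62)
A = -67 (A = -5 - 1*62 = -5 - 62 = -67)
(-930 + A) + l = (-930 - 67) + 52 = -997 + 52 = -945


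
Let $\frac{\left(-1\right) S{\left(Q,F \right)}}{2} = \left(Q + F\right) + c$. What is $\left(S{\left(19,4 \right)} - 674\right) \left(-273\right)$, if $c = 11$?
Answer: $202566$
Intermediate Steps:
$S{\left(Q,F \right)} = -22 - 2 F - 2 Q$ ($S{\left(Q,F \right)} = - 2 \left(\left(Q + F\right) + 11\right) = - 2 \left(\left(F + Q\right) + 11\right) = - 2 \left(11 + F + Q\right) = -22 - 2 F - 2 Q$)
$\left(S{\left(19,4 \right)} - 674\right) \left(-273\right) = \left(\left(-22 - 8 - 38\right) - 674\right) \left(-273\right) = \left(-68 - 674\right) \left(-273\right) = \left(-742\right) \left(-273\right) = 202566$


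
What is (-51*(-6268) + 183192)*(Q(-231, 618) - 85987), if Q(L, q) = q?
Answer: -42928655340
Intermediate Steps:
(-51*(-6268) + 183192)*(Q(-231, 618) - 85987) = (-51*(-6268) + 183192)*(618 - 85987) = (319668 + 183192)*(-85369) = 502860*(-85369) = -42928655340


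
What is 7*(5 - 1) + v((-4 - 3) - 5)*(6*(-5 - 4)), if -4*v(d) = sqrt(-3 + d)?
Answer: 28 + 27*I*sqrt(15)/2 ≈ 28.0 + 52.285*I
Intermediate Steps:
v(d) = -sqrt(-3 + d)/4
7*(5 - 1) + v((-4 - 3) - 5)*(6*(-5 - 4)) = 7*(5 - 1) + (-sqrt(-3 + ((-4 - 3) - 5))/4)*(6*(-5 - 4)) = 7*4 + (-sqrt(-3 + (-7 - 5))/4)*(6*(-9)) = 28 - sqrt(-3 - 12)/4*(-54) = 28 - I*sqrt(15)/4*(-54) = 28 + 27*I*sqrt(15)/2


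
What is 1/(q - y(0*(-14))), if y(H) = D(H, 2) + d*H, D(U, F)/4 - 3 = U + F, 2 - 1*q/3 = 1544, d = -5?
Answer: -1/4646 ≈ -0.00021524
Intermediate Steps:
q = -4626 (q = 6 - 3*1544 = 6 - 4632 = -4626)
D(U, F) = 12 + 4*F + 4*U (D(U, F) = 12 + 4*(U + F) = 12 + 4*(F + U) = 12 + (4*F + 4*U) = 12 + 4*F + 4*U)
y(H) = 20 - H (y(H) = (12 + 4*2 + 4*H) - 5*H = (12 + 8 + 4*H) - 5*H = (20 + 4*H) - 5*H = 20 - H)
1/(q - y(0*(-14))) = 1/(-4626 - (20 - 0*(-14))) = 1/(-4626 - (20 - 1*0)) = 1/(-4626 - (20 + 0)) = 1/(-4626 - 1*20) = 1/(-4626 - 20) = 1/(-4646) = -1/4646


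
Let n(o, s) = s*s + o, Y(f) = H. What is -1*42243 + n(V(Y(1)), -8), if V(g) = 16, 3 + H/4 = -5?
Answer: -42163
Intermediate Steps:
H = -32 (H = -12 + 4*(-5) = -12 - 20 = -32)
Y(f) = -32
n(o, s) = o + s² (n(o, s) = s² + o = o + s²)
-1*42243 + n(V(Y(1)), -8) = -1*42243 + (16 + (-8)²) = -42243 + (16 + 64) = -42243 + 80 = -42163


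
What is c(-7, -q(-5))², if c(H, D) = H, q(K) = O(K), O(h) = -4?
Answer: 49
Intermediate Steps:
q(K) = -4
c(-7, -q(-5))² = (-7)² = 49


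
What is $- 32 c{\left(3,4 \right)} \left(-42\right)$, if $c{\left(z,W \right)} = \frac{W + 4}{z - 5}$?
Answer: $-5376$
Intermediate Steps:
$c{\left(z,W \right)} = \frac{4 + W}{-5 + z}$
$- 32 c{\left(3,4 \right)} \left(-42\right) = - 32 \frac{4 + 4}{-5 + 3} \left(-42\right) = - 32 \frac{1}{-2} \cdot 8 \left(-42\right) = - 32 \left(\left(- \frac{1}{2}\right) 8\right) \left(-42\right) = \left(-32\right) \left(-4\right) \left(-42\right) = 128 \left(-42\right) = -5376$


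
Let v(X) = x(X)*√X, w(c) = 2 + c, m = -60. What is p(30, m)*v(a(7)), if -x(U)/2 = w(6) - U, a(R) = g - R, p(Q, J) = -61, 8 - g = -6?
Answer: 122*√7 ≈ 322.78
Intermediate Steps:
g = 14 (g = 8 - 1*(-6) = 8 + 6 = 14)
a(R) = 14 - R
x(U) = -16 + 2*U (x(U) = -2*((2 + 6) - U) = -2*(8 - U) = -16 + 2*U)
v(X) = √X*(-16 + 2*X) (v(X) = (-16 + 2*X)*√X = √X*(-16 + 2*X))
p(30, m)*v(a(7)) = -122*√(14 - 1*7)*(-8 + (14 - 1*7)) = -122*√(14 - 7)*(-8 + (14 - 7)) = -122*√7*(-8 + 7) = -122*√7*(-1) = -(-122)*√7 = 122*√7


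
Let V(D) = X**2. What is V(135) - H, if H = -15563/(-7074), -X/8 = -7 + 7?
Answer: -15563/7074 ≈ -2.2000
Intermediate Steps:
X = 0 (X = -8*(-7 + 7) = -8*0 = 0)
H = 15563/7074 (H = -15563*(-1/7074) = 15563/7074 ≈ 2.2000)
V(D) = 0 (V(D) = 0**2 = 0)
V(135) - H = 0 - 1*15563/7074 = 0 - 15563/7074 = -15563/7074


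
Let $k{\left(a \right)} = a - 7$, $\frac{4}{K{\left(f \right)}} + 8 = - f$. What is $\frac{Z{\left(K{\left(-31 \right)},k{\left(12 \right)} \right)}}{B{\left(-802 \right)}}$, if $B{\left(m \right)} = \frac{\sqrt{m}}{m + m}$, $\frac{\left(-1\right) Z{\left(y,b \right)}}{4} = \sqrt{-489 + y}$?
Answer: $\frac{8 \sqrt{207388378}}{23} \approx 5009.0$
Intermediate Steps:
$K{\left(f \right)} = \frac{4}{-8 - f}$
$k{\left(a \right)} = -7 + a$
$Z{\left(y,b \right)} = - 4 \sqrt{-489 + y}$
$B{\left(m \right)} = \frac{1}{2 \sqrt{m}}$ ($B{\left(m \right)} = \frac{\sqrt{m}}{2 m} = \frac{1}{2 m} \sqrt{m} = \frac{1}{2 \sqrt{m}}$)
$\frac{Z{\left(K{\left(-31 \right)},k{\left(12 \right)} \right)}}{B{\left(-802 \right)}} = \frac{\left(-4\right) \sqrt{-489 - \frac{4}{8 - 31}}}{\frac{1}{2} \frac{1}{\sqrt{-802}}} = \frac{\left(-4\right) \sqrt{-489 - \frac{4}{-23}}}{\frac{1}{2} \left(- \frac{i \sqrt{802}}{802}\right)} = \frac{\left(-4\right) \sqrt{-489 - - \frac{4}{23}}}{\left(- \frac{1}{1604}\right) i \sqrt{802}} = - 4 \sqrt{-489 + \frac{4}{23}} \cdot 2 i \sqrt{802} = - 4 \sqrt{- \frac{11243}{23}} \cdot 2 i \sqrt{802} = - 4 \frac{i \sqrt{258589}}{23} \cdot 2 i \sqrt{802} = - \frac{4 i \sqrt{258589}}{23} \cdot 2 i \sqrt{802} = \frac{8 \sqrt{207388378}}{23}$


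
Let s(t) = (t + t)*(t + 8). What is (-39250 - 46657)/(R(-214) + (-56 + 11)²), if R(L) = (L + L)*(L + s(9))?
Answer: 85907/37351 ≈ 2.3000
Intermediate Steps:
s(t) = 2*t*(8 + t) (s(t) = (2*t)*(8 + t) = 2*t*(8 + t))
R(L) = 2*L*(306 + L) (R(L) = (L + L)*(L + 2*9*(8 + 9)) = (2*L)*(L + 2*9*17) = (2*L)*(L + 306) = (2*L)*(306 + L) = 2*L*(306 + L))
(-39250 - 46657)/(R(-214) + (-56 + 11)²) = (-39250 - 46657)/(2*(-214)*(306 - 214) + (-56 + 11)²) = -85907/(2*(-214)*92 + (-45)²) = -85907/(-39376 + 2025) = -85907/(-37351) = -85907*(-1/37351) = 85907/37351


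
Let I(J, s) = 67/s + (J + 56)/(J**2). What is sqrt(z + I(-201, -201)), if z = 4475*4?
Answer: 8*sqrt(11299442)/201 ≈ 133.79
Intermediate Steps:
I(J, s) = 67/s + (56 + J)/J**2
z = 17900
sqrt(z + I(-201, -201)) = sqrt(17900 + (1/(-201) + 56/(-201)**2 + 67/(-201))) = sqrt(17900 + (-1/201 + 56*(1/40401) + 67*(-1/201))) = sqrt(17900 + (-1/201 + 56/40401 - 1/3)) = sqrt(17900 - 13612/40401) = sqrt(723164288/40401) = 8*sqrt(11299442)/201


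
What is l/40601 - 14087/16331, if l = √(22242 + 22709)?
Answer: -14087/16331 + √44951/40601 ≈ -0.85737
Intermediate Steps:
l = √44951 ≈ 212.02
l/40601 - 14087/16331 = √44951/40601 - 14087/16331 = -14087/16331 + √44951/40601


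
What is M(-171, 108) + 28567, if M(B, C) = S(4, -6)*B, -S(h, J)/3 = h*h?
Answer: 36775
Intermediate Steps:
S(h, J) = -3*h² (S(h, J) = -3*h*h = -3*h²)
M(B, C) = -48*B (M(B, C) = (-3*4²)*B = (-3*16)*B = -48*B)
M(-171, 108) + 28567 = -48*(-171) + 28567 = 8208 + 28567 = 36775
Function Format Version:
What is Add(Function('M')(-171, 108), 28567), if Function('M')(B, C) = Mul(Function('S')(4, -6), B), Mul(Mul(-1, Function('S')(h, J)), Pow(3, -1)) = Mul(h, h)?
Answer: 36775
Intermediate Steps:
Function('S')(h, J) = Mul(-3, Pow(h, 2)) (Function('S')(h, J) = Mul(-3, Mul(h, h)) = Mul(-3, Pow(h, 2)))
Function('M')(B, C) = Mul(-48, B) (Function('M')(B, C) = Mul(Mul(-3, Pow(4, 2)), B) = Mul(Mul(-3, 16), B) = Mul(-48, B))
Add(Function('M')(-171, 108), 28567) = Add(Mul(-48, -171), 28567) = Add(8208, 28567) = 36775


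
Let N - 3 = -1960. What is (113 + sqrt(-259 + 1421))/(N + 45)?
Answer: -113/1912 - sqrt(1162)/1912 ≈ -0.076929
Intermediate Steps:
N = -1957 (N = 3 - 1960 = -1957)
(113 + sqrt(-259 + 1421))/(N + 45) = (113 + sqrt(-259 + 1421))/(-1957 + 45) = (113 + sqrt(1162))/(-1912) = (113 + sqrt(1162))*(-1/1912) = -113/1912 - sqrt(1162)/1912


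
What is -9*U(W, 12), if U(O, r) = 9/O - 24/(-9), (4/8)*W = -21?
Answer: -309/14 ≈ -22.071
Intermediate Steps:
W = -42 (W = 2*(-21) = -42)
U(O, r) = 8/3 + 9/O (U(O, r) = 9/O - 24*(-1/9) = 9/O + 8/3 = 8/3 + 9/O)
-9*U(W, 12) = -9*(8/3 + 9/(-42)) = -9*(8/3 + 9*(-1/42)) = -9*(8/3 - 3/14) = -9*103/42 = -309/14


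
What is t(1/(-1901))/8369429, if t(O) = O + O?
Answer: -2/15910284529 ≈ -1.2570e-10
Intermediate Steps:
t(O) = 2*O
t(1/(-1901))/8369429 = (2/(-1901))/8369429 = (2*(-1/1901))*(1/8369429) = -2/1901*1/8369429 = -2/15910284529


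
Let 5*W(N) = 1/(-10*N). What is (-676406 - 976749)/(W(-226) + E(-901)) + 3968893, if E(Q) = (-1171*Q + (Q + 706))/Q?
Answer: 47326424377657307/11920097899 ≈ 3.9703e+6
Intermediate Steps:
W(N) = -1/(50*N) (W(N) = 1/(5*((-10*N))) = (-1/(10*N))/5 = -1/(50*N))
E(Q) = (706 - 1170*Q)/Q (E(Q) = (-1171*Q + (706 + Q))/Q = (706 - 1170*Q)/Q)
(-676406 - 976749)/(W(-226) + E(-901)) + 3968893 = (-676406 - 976749)/(-1/50/(-226) + (-1170 + 706/(-901))) + 3968893 = -1653155/(-1/50*(-1/226) + (-1170 + 706*(-1/901))) + 3968893 = -1653155/(1/11300 + (-1170 - 706/901)) + 3968893 = -1653155/(1/11300 - 1054876/901) + 3968893 = -1653155/(-11920097899/10181300) + 3968893 = -1653155*(-10181300/11920097899) + 3968893 = 16831267001500/11920097899 + 3968893 = 47326424377657307/11920097899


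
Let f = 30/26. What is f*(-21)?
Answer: -315/13 ≈ -24.231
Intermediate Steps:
f = 15/13 (f = 30*(1/26) = 15/13 ≈ 1.1538)
f*(-21) = (15/13)*(-21) = -315/13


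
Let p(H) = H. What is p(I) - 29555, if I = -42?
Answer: -29597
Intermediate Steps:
p(I) - 29555 = -42 - 29555 = -29597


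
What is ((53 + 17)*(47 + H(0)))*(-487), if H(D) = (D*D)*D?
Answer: -1602230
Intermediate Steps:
H(D) = D³ (H(D) = D²*D = D³)
((53 + 17)*(47 + H(0)))*(-487) = ((53 + 17)*(47 + 0³))*(-487) = (70*(47 + 0))*(-487) = (70*47)*(-487) = 3290*(-487) = -1602230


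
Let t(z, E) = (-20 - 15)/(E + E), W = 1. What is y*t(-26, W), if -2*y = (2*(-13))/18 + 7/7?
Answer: -35/9 ≈ -3.8889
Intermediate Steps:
t(z, E) = -35/(2*E) (t(z, E) = -35*1/(2*E) = -35/(2*E))
y = 2/9 (y = -((2*(-13))/18 + 7/7)/2 = -(-26*1/18 + 7*(1/7))/2 = -(-13/9 + 1)/2 = -1/2*(-4/9) = 2/9 ≈ 0.22222)
y*t(-26, W) = 2*(-35/2/1)/9 = 2*(-35/2*1)/9 = (2/9)*(-35/2) = -35/9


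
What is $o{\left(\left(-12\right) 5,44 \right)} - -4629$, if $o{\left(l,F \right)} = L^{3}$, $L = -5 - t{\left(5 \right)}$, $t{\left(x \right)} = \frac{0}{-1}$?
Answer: $4504$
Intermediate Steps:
$t{\left(x \right)} = 0$ ($t{\left(x \right)} = 0 \left(-1\right) = 0$)
$L = -5$ ($L = -5 - 0 = -5 + 0 = -5$)
$o{\left(l,F \right)} = -125$ ($o{\left(l,F \right)} = \left(-5\right)^{3} = -125$)
$o{\left(\left(-12\right) 5,44 \right)} - -4629 = -125 - -4629 = -125 + 4629 = 4504$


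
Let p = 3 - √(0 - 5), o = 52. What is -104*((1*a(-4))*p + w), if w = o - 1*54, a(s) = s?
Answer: 1456 - 416*I*√5 ≈ 1456.0 - 930.2*I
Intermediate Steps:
w = -2 (w = 52 - 1*54 = 52 - 54 = -2)
p = 3 - I*√5 (p = 3 - √(-5) = 3 - I*√5 ≈ 3.0 - 2.2361*I)
-104*((1*a(-4))*p + w) = -104*((1*(-4))*(3 - I*√5) - 2) = -104*(-4*(3 - I*√5) - 2) = -104*((-12 + 4*I*√5) - 2) = -104*(-14 + 4*I*√5) = 1456 - 416*I*√5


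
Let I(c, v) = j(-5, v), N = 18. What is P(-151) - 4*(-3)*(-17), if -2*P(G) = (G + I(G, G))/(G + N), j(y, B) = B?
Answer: -27283/133 ≈ -205.14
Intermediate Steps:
I(c, v) = v
P(G) = -G/(18 + G) (P(G) = -(G + G)/(2*(G + 18)) = -2*G/(2*(18 + G)) = -G/(18 + G))
P(-151) - 4*(-3)*(-17) = -1*(-151)/(18 - 151) - 4*(-3)*(-17) = -1*(-151)/(-133) + 12*(-17) = -1*(-151)*(-1/133) - 204 = -151/133 - 204 = -27283/133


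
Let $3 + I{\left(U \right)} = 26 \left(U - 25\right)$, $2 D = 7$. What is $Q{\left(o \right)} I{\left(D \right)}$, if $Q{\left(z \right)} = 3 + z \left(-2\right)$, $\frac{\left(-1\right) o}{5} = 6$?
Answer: $-35406$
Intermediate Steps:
$D = \frac{7}{2}$ ($D = \frac{1}{2} \cdot 7 = \frac{7}{2} \approx 3.5$)
$o = -30$ ($o = \left(-5\right) 6 = -30$)
$Q{\left(z \right)} = 3 - 2 z$
$I{\left(U \right)} = -653 + 26 U$ ($I{\left(U \right)} = -3 + 26 \left(U - 25\right) = -3 + 26 \left(-25 + U\right) = -3 + \left(-650 + 26 U\right) = -653 + 26 U$)
$Q{\left(o \right)} I{\left(D \right)} = \left(3 - -60\right) \left(-653 + 26 \cdot \frac{7}{2}\right) = \left(3 + 60\right) \left(-653 + 91\right) = 63 \left(-562\right) = -35406$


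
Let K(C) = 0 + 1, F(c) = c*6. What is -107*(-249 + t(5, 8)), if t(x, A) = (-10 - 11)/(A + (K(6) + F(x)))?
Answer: 347108/13 ≈ 26701.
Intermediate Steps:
F(c) = 6*c
K(C) = 1
t(x, A) = -21/(1 + A + 6*x) (t(x, A) = (-10 - 11)/(A + (1 + 6*x)) = -21/(1 + A + 6*x))
-107*(-249 + t(5, 8)) = -107*(-249 - 21/(1 + 8 + 6*5)) = -107*(-249 - 21/(1 + 8 + 30)) = -107*(-249 - 21/39) = -107*(-249 - 21*1/39) = -107*(-249 - 7/13) = -107*(-3244/13) = 347108/13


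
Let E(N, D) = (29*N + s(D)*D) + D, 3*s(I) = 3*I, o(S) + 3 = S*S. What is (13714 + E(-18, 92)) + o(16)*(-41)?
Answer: 11375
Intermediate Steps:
o(S) = -3 + S² (o(S) = -3 + S*S = -3 + S²)
s(I) = I (s(I) = (3*I)/3 = I)
E(N, D) = D + D² + 29*N (E(N, D) = (29*N + D*D) + D = (29*N + D²) + D = (D² + 29*N) + D = D + D² + 29*N)
(13714 + E(-18, 92)) + o(16)*(-41) = (13714 + (92 + 92² + 29*(-18))) + (-3 + 16²)*(-41) = (13714 + (92 + 8464 - 522)) + (-3 + 256)*(-41) = (13714 + 8034) + 253*(-41) = 21748 - 10373 = 11375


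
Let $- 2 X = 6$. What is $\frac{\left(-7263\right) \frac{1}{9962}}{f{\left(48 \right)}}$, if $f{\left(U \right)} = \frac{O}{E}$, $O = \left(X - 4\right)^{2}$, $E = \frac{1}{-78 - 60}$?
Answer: $\frac{2421}{22454348} \approx 0.00010782$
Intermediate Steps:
$X = -3$ ($X = \left(- \frac{1}{2}\right) 6 = -3$)
$E = - \frac{1}{138}$ ($E = \frac{1}{-138} = - \frac{1}{138} \approx -0.0072464$)
$O = 49$ ($O = \left(-3 - 4\right)^{2} = \left(-7\right)^{2} = 49$)
$f{\left(U \right)} = -6762$ ($f{\left(U \right)} = \frac{49}{- \frac{1}{138}} = 49 \left(-138\right) = -6762$)
$\frac{\left(-7263\right) \frac{1}{9962}}{f{\left(48 \right)}} = \frac{\left(-7263\right) \frac{1}{9962}}{-6762} = \left(-7263\right) \frac{1}{9962} \left(- \frac{1}{6762}\right) = \left(- \frac{7263}{9962}\right) \left(- \frac{1}{6762}\right) = \frac{2421}{22454348}$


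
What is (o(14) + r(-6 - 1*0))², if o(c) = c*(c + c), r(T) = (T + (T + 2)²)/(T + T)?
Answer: 5508409/36 ≈ 1.5301e+5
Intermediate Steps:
r(T) = (T + (2 + T)²)/(2*T) (r(T) = (T + (2 + T)²)/((2*T)) = (T + (2 + T)²)*(1/(2*T)) = (T + (2 + T)²)/(2*T))
o(c) = 2*c² (o(c) = c*(2*c) = 2*c²)
(o(14) + r(-6 - 1*0))² = (2*14² + ((-6 - 1*0) + (2 + (-6 - 1*0))²)/(2*(-6 - 1*0)))² = (2*196 + ((-6 + 0) + (2 + (-6 + 0))²)/(2*(-6 + 0)))² = (392 + (½)*(-6 + (2 - 6)²)/(-6))² = (392 + (½)*(-⅙)*(-6 + (-4)²))² = (392 + (½)*(-⅙)*(-6 + 16))² = (392 + (½)*(-⅙)*10)² = (392 - ⅚)² = (2347/6)² = 5508409/36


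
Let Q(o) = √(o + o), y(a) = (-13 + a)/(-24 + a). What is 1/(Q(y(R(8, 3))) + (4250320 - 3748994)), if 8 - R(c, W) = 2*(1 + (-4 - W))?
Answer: 143236/71807930937 - I*√14/502655516559 ≈ 1.9947e-6 - 7.4438e-12*I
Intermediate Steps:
R(c, W) = 14 + 2*W (R(c, W) = 8 - 2*(1 + (-4 - W)) = 8 - 2*(-3 - W) = 8 - (-6 - 2*W) = 8 + (6 + 2*W) = 14 + 2*W)
y(a) = (-13 + a)/(-24 + a)
Q(o) = √2*√o (Q(o) = √(2*o) = √2*√o)
1/(Q(y(R(8, 3))) + (4250320 - 3748994)) = 1/(√2*√((-13 + (14 + 2*3))/(-24 + (14 + 2*3))) + (4250320 - 3748994)) = 1/(√2*√((-13 + (14 + 6))/(-24 + (14 + 6))) + 501326) = 1/(√2*√((-13 + 20)/(-24 + 20)) + 501326) = 1/(√2*√(7/(-4)) + 501326) = 1/(√2*√(-¼*7) + 501326) = 1/(√2*√(-7/4) + 501326) = 1/(√2*(I*√7/2) + 501326) = 1/(I*√14/2 + 501326) = 1/(501326 + I*√14/2)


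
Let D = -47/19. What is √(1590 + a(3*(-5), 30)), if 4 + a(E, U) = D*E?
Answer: √585941/19 ≈ 40.288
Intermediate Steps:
D = -47/19 (D = -47*1/19 = -47/19 ≈ -2.4737)
a(E, U) = -4 - 47*E/19
√(1590 + a(3*(-5), 30)) = √(1590 + (-4 - 141*(-5)/19)) = √(1590 + (-4 - 47/19*(-15))) = √(1590 + (-4 + 705/19)) = √(1590 + 629/19) = √(30839/19) = √585941/19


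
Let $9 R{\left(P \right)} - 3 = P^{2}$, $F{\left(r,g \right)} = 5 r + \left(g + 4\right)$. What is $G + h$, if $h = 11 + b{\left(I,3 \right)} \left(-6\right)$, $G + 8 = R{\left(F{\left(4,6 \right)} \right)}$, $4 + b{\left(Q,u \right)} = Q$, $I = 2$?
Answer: $\frac{346}{3} \approx 115.33$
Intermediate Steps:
$F{\left(r,g \right)} = 4 + g + 5 r$ ($F{\left(r,g \right)} = 5 r + \left(4 + g\right) = 4 + g + 5 r$)
$b{\left(Q,u \right)} = -4 + Q$
$R{\left(P \right)} = \frac{1}{3} + \frac{P^{2}}{9}$
$G = \frac{277}{3}$ ($G = -8 + \left(\frac{1}{3} + \frac{\left(4 + 6 + 5 \cdot 4\right)^{2}}{9}\right) = -8 + \left(\frac{1}{3} + \frac{\left(4 + 6 + 20\right)^{2}}{9}\right) = -8 + \left(\frac{1}{3} + \frac{30^{2}}{9}\right) = -8 + \left(\frac{1}{3} + \frac{1}{9} \cdot 900\right) = -8 + \left(\frac{1}{3} + 100\right) = -8 + \frac{301}{3} = \frac{277}{3} \approx 92.333$)
$h = 23$ ($h = 11 + \left(-4 + 2\right) \left(-6\right) = 11 - -12 = 11 + 12 = 23$)
$G + h = \frac{277}{3} + 23 = \frac{346}{3}$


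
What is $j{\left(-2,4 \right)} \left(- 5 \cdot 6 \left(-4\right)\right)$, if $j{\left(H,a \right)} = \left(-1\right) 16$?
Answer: $-1920$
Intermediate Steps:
$j{\left(H,a \right)} = -16$
$j{\left(-2,4 \right)} \left(- 5 \cdot 6 \left(-4\right)\right) = - 16 \left(- 5 \cdot 6 \left(-4\right)\right) = - 16 \left(- 30 \left(-4\right)\right) = - 16 \left(\left(-1\right) \left(-120\right)\right) = \left(-16\right) 120 = -1920$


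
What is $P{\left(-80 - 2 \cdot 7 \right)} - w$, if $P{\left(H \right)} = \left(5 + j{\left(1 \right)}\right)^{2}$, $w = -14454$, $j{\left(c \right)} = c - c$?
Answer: $14479$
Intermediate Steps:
$j{\left(c \right)} = 0$
$P{\left(H \right)} = 25$ ($P{\left(H \right)} = \left(5 + 0\right)^{2} = 5^{2} = 25$)
$P{\left(-80 - 2 \cdot 7 \right)} - w = 25 - -14454 = 25 + 14454 = 14479$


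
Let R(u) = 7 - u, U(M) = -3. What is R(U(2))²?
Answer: 100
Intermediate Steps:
R(U(2))² = (7 - 1*(-3))² = (7 + 3)² = 10² = 100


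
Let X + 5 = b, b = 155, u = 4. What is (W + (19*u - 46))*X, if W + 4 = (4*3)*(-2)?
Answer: 300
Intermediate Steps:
X = 150 (X = -5 + 155 = 150)
W = -28 (W = -4 + (4*3)*(-2) = -4 + 12*(-2) = -4 - 24 = -28)
(W + (19*u - 46))*X = (-28 + (19*4 - 46))*150 = (-28 + (76 - 46))*150 = (-28 + 30)*150 = 2*150 = 300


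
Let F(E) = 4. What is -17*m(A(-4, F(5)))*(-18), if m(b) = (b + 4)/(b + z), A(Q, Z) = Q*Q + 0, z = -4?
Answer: 510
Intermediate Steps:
A(Q, Z) = Q**2 (A(Q, Z) = Q**2 + 0 = Q**2)
m(b) = (4 + b)/(-4 + b) (m(b) = (b + 4)/(b - 4) = (4 + b)/(-4 + b))
-17*m(A(-4, F(5)))*(-18) = -17*(4 + (-4)**2)/(-4 + (-4)**2)*(-18) = -17*(4 + 16)/(-4 + 16)*(-18) = -17*20/12*(-18) = -17*5/3*(-18) = -85/3*(-18) = 510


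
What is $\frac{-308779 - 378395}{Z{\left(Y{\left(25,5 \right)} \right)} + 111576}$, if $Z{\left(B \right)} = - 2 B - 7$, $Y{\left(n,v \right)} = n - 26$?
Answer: $- \frac{40422}{6563} \approx -6.1591$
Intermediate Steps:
$Y{\left(n,v \right)} = -26 + n$
$Z{\left(B \right)} = -7 - 2 B$
$\frac{-308779 - 378395}{Z{\left(Y{\left(25,5 \right)} \right)} + 111576} = \frac{-308779 - 378395}{\left(-7 - 2 \left(-26 + 25\right)\right) + 111576} = - \frac{687174}{\left(-7 - -2\right) + 111576} = - \frac{687174}{\left(-7 + 2\right) + 111576} = - \frac{687174}{-5 + 111576} = - \frac{687174}{111571} = \left(-687174\right) \frac{1}{111571} = - \frac{40422}{6563}$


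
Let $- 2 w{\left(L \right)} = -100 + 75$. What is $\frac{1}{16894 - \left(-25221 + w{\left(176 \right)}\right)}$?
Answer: $\frac{2}{84205} \approx 2.3752 \cdot 10^{-5}$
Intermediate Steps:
$w{\left(L \right)} = \frac{25}{2}$ ($w{\left(L \right)} = - \frac{-100 + 75}{2} = \left(- \frac{1}{2}\right) \left(-25\right) = \frac{25}{2}$)
$\frac{1}{16894 - \left(-25221 + w{\left(176 \right)}\right)} = \frac{1}{16894 + \left(25221 - \frac{25}{2}\right)} = \frac{1}{16894 + \frac{50417}{2}} = \frac{1}{\frac{84205}{2}} = \frac{2}{84205}$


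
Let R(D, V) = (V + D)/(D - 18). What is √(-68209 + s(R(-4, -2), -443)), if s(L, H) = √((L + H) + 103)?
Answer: √(-8253289 + 11*I*√41107)/11 ≈ 0.035287 + 261.17*I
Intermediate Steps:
R(D, V) = (D + V)/(-18 + D)
s(L, H) = √(103 + H + L) (s(L, H) = √((H + L) + 103) = √(103 + H + L))
√(-68209 + s(R(-4, -2), -443)) = √(-68209 + √(103 - 443 + (-4 - 2)/(-18 - 4))) = √(-68209 + √(103 - 443 - 6/(-22))) = √(-68209 + √(103 - 443 - 1/22*(-6))) = √(-68209 + √(103 - 443 + 3/11)) = √(-68209 + √(-3737/11)) = √(-68209 + I*√41107/11)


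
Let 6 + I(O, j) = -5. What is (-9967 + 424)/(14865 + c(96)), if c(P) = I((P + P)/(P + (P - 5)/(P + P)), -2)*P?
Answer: -3181/4603 ≈ -0.69107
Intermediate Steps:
I(O, j) = -11 (I(O, j) = -6 - 5 = -11)
c(P) = -11*P
(-9967 + 424)/(14865 + c(96)) = (-9967 + 424)/(14865 - 11*96) = -9543/(14865 - 1056) = -9543/13809 = -9543*1/13809 = -3181/4603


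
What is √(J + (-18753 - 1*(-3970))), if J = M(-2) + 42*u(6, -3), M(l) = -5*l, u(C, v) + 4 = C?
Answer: I*√14689 ≈ 121.2*I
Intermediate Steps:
u(C, v) = -4 + C
J = 94 (J = -5*(-2) + 42*(-4 + 6) = 10 + 42*2 = 10 + 84 = 94)
√(J + (-18753 - 1*(-3970))) = √(94 + (-18753 - 1*(-3970))) = √(94 + (-18753 + 3970)) = √(94 - 14783) = √(-14689) = I*√14689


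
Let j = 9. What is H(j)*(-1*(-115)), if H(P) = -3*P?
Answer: -3105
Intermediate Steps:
H(j)*(-1*(-115)) = (-3*9)*(-1*(-115)) = -27*115 = -3105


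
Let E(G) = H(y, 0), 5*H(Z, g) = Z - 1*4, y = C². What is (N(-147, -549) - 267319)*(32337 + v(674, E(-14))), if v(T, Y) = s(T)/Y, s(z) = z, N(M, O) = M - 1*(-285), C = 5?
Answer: -182336871907/21 ≈ -8.6827e+9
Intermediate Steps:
N(M, O) = 285 + M (N(M, O) = M + 285 = 285 + M)
y = 25 (y = 5² = 25)
H(Z, g) = -⅘ + Z/5 (H(Z, g) = (Z - 1*4)/5 = (Z - 4)/5 = (-4 + Z)/5 = -⅘ + Z/5)
E(G) = 21/5 (E(G) = -⅘ + (⅕)*25 = -⅘ + 5 = 21/5)
v(T, Y) = T/Y
(N(-147, -549) - 267319)*(32337 + v(674, E(-14))) = ((285 - 147) - 267319)*(32337 + 674/(21/5)) = (138 - 267319)*(32337 + 674*(5/21)) = -267181*(32337 + 3370/21) = -267181*682447/21 = -182336871907/21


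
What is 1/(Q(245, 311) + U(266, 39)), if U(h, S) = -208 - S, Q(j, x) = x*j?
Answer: 1/75948 ≈ 1.3167e-5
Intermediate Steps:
Q(j, x) = j*x
1/(Q(245, 311) + U(266, 39)) = 1/(245*311 + (-208 - 1*39)) = 1/(76195 + (-208 - 39)) = 1/(76195 - 247) = 1/75948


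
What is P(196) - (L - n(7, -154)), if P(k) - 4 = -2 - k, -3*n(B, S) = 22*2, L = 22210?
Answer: -67256/3 ≈ -22419.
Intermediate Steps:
n(B, S) = -44/3 (n(B, S) = -22*2/3 = -⅓*44 = -44/3)
P(k) = 2 - k (P(k) = 4 + (-2 - k) = 2 - k)
P(196) - (L - n(7, -154)) = (2 - 1*196) - (22210 - 1*(-44/3)) = (2 - 196) - (22210 + 44/3) = -194 - 1*66674/3 = -194 - 66674/3 = -67256/3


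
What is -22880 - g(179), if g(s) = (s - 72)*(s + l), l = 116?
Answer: -54445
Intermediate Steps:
g(s) = (-72 + s)*(116 + s) (g(s) = (s - 72)*(s + 116) = (-72 + s)*(116 + s))
-22880 - g(179) = -22880 - (-8352 + 179² + 44*179) = -22880 - (-8352 + 32041 + 7876) = -22880 - 1*31565 = -22880 - 31565 = -54445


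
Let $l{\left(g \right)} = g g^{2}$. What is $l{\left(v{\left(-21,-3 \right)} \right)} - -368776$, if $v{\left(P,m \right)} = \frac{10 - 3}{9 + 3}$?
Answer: $\frac{637245271}{1728} \approx 3.6878 \cdot 10^{5}$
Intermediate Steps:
$v{\left(P,m \right)} = \frac{7}{12}$
$l{\left(g \right)} = g^{3}$
$l{\left(v{\left(-21,-3 \right)} \right)} - -368776 = \left(\frac{7}{12}\right)^{3} - -368776 = \frac{343}{1728} + 368776 = \frac{637245271}{1728}$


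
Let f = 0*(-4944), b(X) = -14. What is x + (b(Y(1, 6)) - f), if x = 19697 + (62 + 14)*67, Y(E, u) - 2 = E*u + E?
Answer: 24775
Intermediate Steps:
Y(E, u) = 2 + E + E*u (Y(E, u) = 2 + (E*u + E) = 2 + (E + E*u) = 2 + E + E*u)
f = 0
x = 24789 (x = 19697 + 76*67 = 19697 + 5092 = 24789)
x + (b(Y(1, 6)) - f) = 24789 + (-14 - 1*0) = 24789 + (-14 + 0) = 24789 - 14 = 24775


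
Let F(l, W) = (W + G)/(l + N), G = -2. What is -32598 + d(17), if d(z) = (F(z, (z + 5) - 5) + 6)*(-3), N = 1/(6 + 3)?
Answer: -5023269/154 ≈ -32619.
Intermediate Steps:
N = 1/9 ≈ 0.11111
F(l, W) = (-2 + W)/(1/9 + l) (F(l, W) = (W - 2)/(l + 1/9) = (-2 + W)/(1/9 + l))
d(z) = -18 - 27*(-2 + z)/(1 + 9*z) (d(z) = (9*(-2 + ((z + 5) - 5))/(1 + 9*z) + 6)*(-3) = (9*(-2 + ((5 + z) - 5))/(1 + 9*z) + 6)*(-3) = (9*(-2 + z)/(1 + 9*z) + 6)*(-3) = (6 + 9*(-2 + z)/(1 + 9*z))*(-3) = -18 - 27*(-2 + z)/(1 + 9*z))
-32598 + d(17) = -32598 + 9*(4 - 21*17)/(1 + 9*17) = -32598 + 9*(4 - 357)/(1 + 153) = -32598 + 9*(-353)/154 = -32598 + 9*(1/154)*(-353) = -32598 - 3177/154 = -5023269/154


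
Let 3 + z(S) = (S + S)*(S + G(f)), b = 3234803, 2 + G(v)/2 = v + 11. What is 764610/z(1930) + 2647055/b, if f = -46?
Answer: 21415864465/23151485071 ≈ 0.92503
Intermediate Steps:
G(v) = 18 + 2*v (G(v) = -4 + 2*(v + 11) = -4 + 2*(11 + v) = -4 + (22 + 2*v) = 18 + 2*v)
z(S) = -3 + 2*S*(-74 + S) (z(S) = -3 + (S + S)*(S + (18 + 2*(-46))) = -3 + (2*S)*(S + (18 - 92)) = -3 + (2*S)*(S - 74) = -3 + (2*S)*(-74 + S) = -3 + 2*S*(-74 + S))
764610/z(1930) + 2647055/b = 764610/(-3 - 148*1930 + 2*1930²) + 2647055/3234803 = 764610/(-3 - 285640 + 2*3724900) + 2647055*(1/3234803) = 764610/(-3 - 285640 + 7449800) + 2647055/3234803 = 764610/7164157 + 2647055/3234803 = 764610*(1/7164157) + 2647055/3234803 = 9930/93041 + 2647055/3234803 = 21415864465/23151485071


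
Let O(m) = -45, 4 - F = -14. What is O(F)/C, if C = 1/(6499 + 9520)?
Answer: -720855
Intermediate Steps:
F = 18 (F = 4 - 1*(-14) = 4 + 14 = 18)
C = 1/16019 ≈ 6.2426e-5
O(F)/C = -45/1/16019 = -45*16019 = -720855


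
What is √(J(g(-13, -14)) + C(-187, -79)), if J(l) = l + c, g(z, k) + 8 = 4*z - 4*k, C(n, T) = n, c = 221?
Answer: √30 ≈ 5.4772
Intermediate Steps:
g(z, k) = -8 - 4*k + 4*z (g(z, k) = -8 + (4*z - 4*k) = -8 + (-4*k + 4*z) = -8 - 4*k + 4*z)
J(l) = 221 + l (J(l) = l + 221 = 221 + l)
√(J(g(-13, -14)) + C(-187, -79)) = √((221 + (-8 - 4*(-14) + 4*(-13))) - 187) = √((221 + (-8 + 56 - 52)) - 187) = √((221 - 4) - 187) = √(217 - 187) = √30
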